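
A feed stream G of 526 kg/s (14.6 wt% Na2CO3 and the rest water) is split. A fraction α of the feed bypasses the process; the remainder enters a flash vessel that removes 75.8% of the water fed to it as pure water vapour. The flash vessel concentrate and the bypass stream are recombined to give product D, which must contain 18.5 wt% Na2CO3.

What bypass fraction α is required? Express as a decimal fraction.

All 526×0.146 = 76.796 kg/s of Na2CO3 reaches D, so D = 76.796/0.185 = 415.11 kg/s and vapour = 110.89 kg/s.
The evaporator receives (1−α)·526 of feed at 0.854 water and removes 0.758 of that water:
0.758×0.854×(1−α)×526 = 110.89
(1−α) = 110.89/340.5 = 0.3257;  α = 0.6743.

0.674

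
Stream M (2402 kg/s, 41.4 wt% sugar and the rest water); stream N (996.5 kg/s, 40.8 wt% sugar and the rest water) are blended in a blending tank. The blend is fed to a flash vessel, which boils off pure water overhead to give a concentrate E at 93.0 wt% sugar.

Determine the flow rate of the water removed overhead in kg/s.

sugar entering = 2402×0.414 + 996.5×0.408 = 1401 kg/s.
All sugar reports to E, so E = 1401/0.930 = 1506.5 kg/s.
Total feed = 3398.5 kg/s; overhead = 3398.5 − 1506.5 = 1892 kg/s.

1892 kg/s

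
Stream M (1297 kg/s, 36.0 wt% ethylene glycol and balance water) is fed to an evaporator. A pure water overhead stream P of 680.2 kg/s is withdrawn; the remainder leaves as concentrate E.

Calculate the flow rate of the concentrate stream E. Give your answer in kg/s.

Concentrate = 1297 − 680.2 = 616.8 kg/s.

616.8 kg/s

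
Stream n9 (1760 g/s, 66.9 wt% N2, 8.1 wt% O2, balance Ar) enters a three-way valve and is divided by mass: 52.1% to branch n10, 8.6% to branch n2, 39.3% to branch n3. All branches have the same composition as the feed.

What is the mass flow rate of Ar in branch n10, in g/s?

229.2 g/s

Branch n10 total = 0.521×1760 = 916.96 g/s.
Ar in n10 = 0.250×916.96 = 229.24 g/s.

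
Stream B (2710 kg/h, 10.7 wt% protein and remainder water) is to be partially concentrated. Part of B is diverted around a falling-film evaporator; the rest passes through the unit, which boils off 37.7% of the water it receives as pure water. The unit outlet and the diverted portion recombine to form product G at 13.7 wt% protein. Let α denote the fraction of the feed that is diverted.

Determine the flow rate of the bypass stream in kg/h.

947.3 kg/h

All 2710×0.107 = 289.97 kg/h of protein reaches G, so G = 289.97/0.137 = 2116.6 kg/h and vapour = 593.43 kg/h.
The evaporator receives (1−α)·2710 of feed at 0.893 water and removes 0.377 of that water:
0.377×0.893×(1−α)×2710 = 593.43
(1−α) = 593.43/912.35 = 0.6504;  α = 0.3496.
Bypass flow = 0.3496×2710 = 947.31 kg/h.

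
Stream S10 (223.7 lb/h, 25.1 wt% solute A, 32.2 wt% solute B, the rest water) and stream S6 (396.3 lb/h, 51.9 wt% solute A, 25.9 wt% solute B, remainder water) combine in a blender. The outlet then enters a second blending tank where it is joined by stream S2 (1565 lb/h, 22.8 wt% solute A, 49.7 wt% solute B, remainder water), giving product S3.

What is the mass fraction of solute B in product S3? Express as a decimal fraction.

Overall, product flow = 2185 lb/h.
solute B in = 223.7×0.322 + 396.3×0.259 + 1565×0.497 = 952.48 lb/h.
solute B fraction in S3 = 0.436.

0.436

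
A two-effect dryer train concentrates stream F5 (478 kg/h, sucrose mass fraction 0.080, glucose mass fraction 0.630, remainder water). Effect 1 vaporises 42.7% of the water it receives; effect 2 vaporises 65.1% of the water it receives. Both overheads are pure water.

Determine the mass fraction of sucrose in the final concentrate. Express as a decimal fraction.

water in feed = 478×0.290 = 138.62 kg/h.
After stage 1: water left = (1−0.427)×138.62 = 79.429; stream total = 418.81 kg/h.
After stage 2: water left = (1−0.651)×79.429 = 27.721; final concentrate = 367.1 kg/h.
sucrose fraction = 38.24/367.1 = 0.104.

0.104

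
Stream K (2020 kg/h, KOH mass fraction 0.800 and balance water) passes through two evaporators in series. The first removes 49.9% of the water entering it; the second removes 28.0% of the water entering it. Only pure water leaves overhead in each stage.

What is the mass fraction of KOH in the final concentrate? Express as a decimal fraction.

0.917

water in feed = 2020×0.200 = 404 kg/h.
After stage 1: water left = (1−0.499)×404 = 202.4; stream total = 1818.4 kg/h.
After stage 2: water left = (1−0.280)×202.4 = 145.73; final concentrate = 1761.7 kg/h.
KOH fraction = 1616/1761.7 = 0.917.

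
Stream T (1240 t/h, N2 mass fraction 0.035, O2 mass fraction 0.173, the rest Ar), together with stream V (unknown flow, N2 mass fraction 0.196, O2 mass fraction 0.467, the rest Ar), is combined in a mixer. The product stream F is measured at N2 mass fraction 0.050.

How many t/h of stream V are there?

Let V be the unknown flow. Total out = 1240 + V.
N2 balance: 43.4 + 0.196·V = 0.050·(1240 + V)
(0.196 − 0.050)·V = 0.050×1240 − 43.4 = 18.6
V = 18.6 / 0.146 = 127.4 t/h

127.4 t/h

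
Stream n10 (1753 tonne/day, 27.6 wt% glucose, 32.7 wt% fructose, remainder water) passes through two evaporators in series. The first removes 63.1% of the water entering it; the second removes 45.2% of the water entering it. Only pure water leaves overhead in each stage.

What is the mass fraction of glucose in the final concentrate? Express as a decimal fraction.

0.404

water in feed = 1753×0.397 = 695.94 tonne/day.
After stage 1: water left = (1−0.631)×695.94 = 256.8; stream total = 1313.9 tonne/day.
After stage 2: water left = (1−0.452)×256.8 = 140.73; final concentrate = 1197.8 tonne/day.
glucose fraction = 483.83/1197.8 = 0.404.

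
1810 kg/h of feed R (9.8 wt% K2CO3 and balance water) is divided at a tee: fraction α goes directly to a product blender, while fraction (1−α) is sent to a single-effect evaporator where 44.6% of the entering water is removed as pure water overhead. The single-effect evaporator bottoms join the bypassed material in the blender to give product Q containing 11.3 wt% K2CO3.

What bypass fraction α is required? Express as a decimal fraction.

0.670

All 1810×0.098 = 177.38 kg/h of K2CO3 reaches Q, so Q = 177.38/0.113 = 1569.7 kg/h and vapour = 240.27 kg/h.
The evaporator receives (1−α)·1810 of feed at 0.902 water and removes 0.446 of that water:
0.446×0.902×(1−α)×1810 = 240.27
(1−α) = 240.27/728.15 = 0.3300;  α = 0.6700.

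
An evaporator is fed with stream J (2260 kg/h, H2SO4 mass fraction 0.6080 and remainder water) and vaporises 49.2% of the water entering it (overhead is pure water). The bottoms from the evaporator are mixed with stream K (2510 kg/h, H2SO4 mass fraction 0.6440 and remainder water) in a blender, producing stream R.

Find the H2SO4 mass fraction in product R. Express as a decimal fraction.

0.6900

Vapour removed = 0.492×0.392×2260 = 435.87 kg/h; concentrate = 1824.1 kg/h.
H2SO4 reaching the mixer = 1374.1 (from concentrate) + 2510×0.644 = 2990.5 kg/h.
Product flow = 1824.1 + 2510 = 4334.1 kg/h; H2SO4 fraction = 0.6900.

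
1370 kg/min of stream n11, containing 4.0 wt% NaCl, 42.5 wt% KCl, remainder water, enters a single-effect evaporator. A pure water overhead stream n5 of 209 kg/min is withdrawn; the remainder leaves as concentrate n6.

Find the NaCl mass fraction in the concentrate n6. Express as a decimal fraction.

NaCl is not removed: 1370×0.040 = 54.8 kg/min of NaCl enters n6.
Concentrate = 1370 − 209 = 1161 kg/min.
Mass fraction = 54.8/1161 = 0.047.

0.047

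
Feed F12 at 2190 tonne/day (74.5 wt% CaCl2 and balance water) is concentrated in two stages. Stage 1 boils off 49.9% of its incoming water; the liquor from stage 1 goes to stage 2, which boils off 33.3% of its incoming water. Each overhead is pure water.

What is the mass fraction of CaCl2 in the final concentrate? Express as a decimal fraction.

water in feed = 2190×0.255 = 558.45 tonne/day.
After stage 1: water left = (1−0.499)×558.45 = 279.78; stream total = 1911.3 tonne/day.
After stage 2: water left = (1−0.333)×279.78 = 186.62; final concentrate = 1818.2 tonne/day.
CaCl2 fraction = 1631.5/1818.2 = 0.897.

0.897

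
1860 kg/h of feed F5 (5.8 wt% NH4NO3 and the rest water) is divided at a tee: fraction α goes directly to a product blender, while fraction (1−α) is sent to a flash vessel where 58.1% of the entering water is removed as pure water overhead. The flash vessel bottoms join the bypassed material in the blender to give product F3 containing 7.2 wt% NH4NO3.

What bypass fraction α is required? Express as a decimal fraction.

0.645

All 1860×0.058 = 107.88 kg/h of NH4NO3 reaches F3, so F3 = 107.88/0.072 = 1498.3 kg/h and vapour = 361.67 kg/h.
The evaporator receives (1−α)·1860 of feed at 0.942 water and removes 0.581 of that water:
0.581×0.942×(1−α)×1860 = 361.67
(1−α) = 361.67/1018 = 0.3553;  α = 0.6447.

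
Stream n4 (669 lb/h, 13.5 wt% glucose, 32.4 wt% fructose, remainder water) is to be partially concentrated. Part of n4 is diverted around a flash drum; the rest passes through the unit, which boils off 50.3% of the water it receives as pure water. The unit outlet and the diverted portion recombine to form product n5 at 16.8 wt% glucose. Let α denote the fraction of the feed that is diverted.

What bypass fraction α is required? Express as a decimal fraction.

0.278

All 669×0.135 = 90.315 lb/h of glucose reaches n5, so n5 = 90.315/0.168 = 537.59 lb/h and vapour = 131.41 lb/h.
The evaporator receives (1−α)·669 of feed at 0.541 water and removes 0.503 of that water:
0.503×0.541×(1−α)×669 = 131.41
(1−α) = 131.41/182.05 = 0.7218;  α = 0.2782.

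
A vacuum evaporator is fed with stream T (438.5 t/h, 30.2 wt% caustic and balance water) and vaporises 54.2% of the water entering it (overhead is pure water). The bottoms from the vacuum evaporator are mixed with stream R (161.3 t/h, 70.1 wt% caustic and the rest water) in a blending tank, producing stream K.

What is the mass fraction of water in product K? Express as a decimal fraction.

Vapour removed = 0.542×0.698×438.5 = 165.89 t/h; concentrate = 272.61 t/h.
water reaching the mixer = 140.18 (from concentrate) + 161.3×0.299 = 188.41 t/h.
Product flow = 272.61 + 161.3 = 433.91 t/h; water fraction = 0.434.

0.434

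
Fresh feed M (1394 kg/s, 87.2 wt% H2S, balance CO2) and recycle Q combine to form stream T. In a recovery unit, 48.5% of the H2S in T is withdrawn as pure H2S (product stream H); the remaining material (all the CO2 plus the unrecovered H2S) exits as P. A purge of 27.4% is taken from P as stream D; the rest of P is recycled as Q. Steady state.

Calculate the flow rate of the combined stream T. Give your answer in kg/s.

CO2 enters only via M and leaves only via the purge: 1394×0.128 = 0.274×(CO2 in P), and the recovery unit passes all CO2, so CO2 in T = CO2 in P = 651.21 kg/s.
H2S in T: m_A = 1394×0.872 + (1−0.274)·(1−0.485)·m_A, so m_A = 1215.6/0.6261 = 1941.5 kg/s.
T = 1941.5 + 651.21 = 2592.7 kg/s.

2593 kg/s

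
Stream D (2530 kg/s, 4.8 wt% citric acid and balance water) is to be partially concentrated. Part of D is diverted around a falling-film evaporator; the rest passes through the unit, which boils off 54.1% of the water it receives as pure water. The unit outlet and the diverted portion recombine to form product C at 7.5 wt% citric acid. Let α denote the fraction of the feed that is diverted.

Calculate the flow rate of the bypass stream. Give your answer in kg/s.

761.6 kg/s

All 2530×0.048 = 121.44 kg/s of citric acid reaches C, so C = 121.44/0.075 = 1619.2 kg/s and vapour = 910.8 kg/s.
The evaporator receives (1−α)·2530 of feed at 0.952 water and removes 0.541 of that water:
0.541×0.952×(1−α)×2530 = 910.8
(1−α) = 910.8/1303 = 0.6990;  α = 0.3010.
Bypass flow = 0.3010×2530 = 761.57 kg/s.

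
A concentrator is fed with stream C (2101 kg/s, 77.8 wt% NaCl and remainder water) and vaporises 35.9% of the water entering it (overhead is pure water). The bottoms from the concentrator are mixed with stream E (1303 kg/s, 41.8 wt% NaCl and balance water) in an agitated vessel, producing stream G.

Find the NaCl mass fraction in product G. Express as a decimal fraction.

0.6733

Vapour removed = 0.359×0.222×2101 = 167.45 kg/s; concentrate = 1933.6 kg/s.
NaCl reaching the mixer = 1634.6 (from concentrate) + 1303×0.418 = 2179.2 kg/s.
Product flow = 1933.6 + 1303 = 3236.6 kg/s; NaCl fraction = 0.6733.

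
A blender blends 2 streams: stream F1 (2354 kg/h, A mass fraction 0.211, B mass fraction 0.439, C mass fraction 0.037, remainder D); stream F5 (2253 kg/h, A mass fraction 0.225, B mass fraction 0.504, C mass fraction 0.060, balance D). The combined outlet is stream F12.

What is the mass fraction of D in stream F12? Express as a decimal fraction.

0.263

Total flow out = 2354 + 2253 = 4607 kg/h.
D in = 2354×0.313 + 2253×0.211 = 1212.2 kg/h.
D mass fraction in F12 = 1212.2/4607 = 0.263.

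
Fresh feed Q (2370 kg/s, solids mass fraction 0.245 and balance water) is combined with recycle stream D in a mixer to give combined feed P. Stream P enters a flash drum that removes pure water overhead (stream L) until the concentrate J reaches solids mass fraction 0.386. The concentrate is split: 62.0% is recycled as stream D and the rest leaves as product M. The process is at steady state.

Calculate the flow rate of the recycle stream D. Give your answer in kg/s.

Overall solids balance (none leaves overhead): solids in fresh feed = solids in product, i.e. 2370×0.245 = (1−0.620)·J·0.386.
J = 580.65/(0.386×0.380) = 3958.6 kg/s.
Recycle D = 0.620×3958.6 = 2454.3 kg/s.

2454 kg/s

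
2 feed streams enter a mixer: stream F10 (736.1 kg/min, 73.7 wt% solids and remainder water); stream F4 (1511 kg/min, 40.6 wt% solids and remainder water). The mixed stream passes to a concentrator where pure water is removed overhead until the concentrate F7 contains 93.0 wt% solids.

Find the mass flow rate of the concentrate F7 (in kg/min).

solids entering = 736.1×0.737 + 1511×0.406 = 1156 kg/min.
All solids reports to F7, so F7 = 1156/0.930 = 1243 kg/min.

1243 kg/min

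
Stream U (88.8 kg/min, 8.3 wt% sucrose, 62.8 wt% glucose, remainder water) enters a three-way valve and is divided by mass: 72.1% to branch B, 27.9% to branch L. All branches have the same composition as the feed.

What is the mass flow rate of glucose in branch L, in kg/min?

15.56 kg/min

Branch L total = 0.279×88.8 = 24.775 kg/min.
glucose in L = 0.628×24.775 = 15.559 kg/min.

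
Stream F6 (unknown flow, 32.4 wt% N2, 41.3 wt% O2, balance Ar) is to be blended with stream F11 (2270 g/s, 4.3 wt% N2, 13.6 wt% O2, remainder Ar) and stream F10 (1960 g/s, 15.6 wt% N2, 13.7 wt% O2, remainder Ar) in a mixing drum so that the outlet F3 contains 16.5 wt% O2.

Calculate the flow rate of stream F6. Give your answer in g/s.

Let F6 be the unknown flow. Total out = 4230 + F6.
O2 balance: 577.24 + 0.413·F6 = 0.165·(4230 + F6)
(0.413 − 0.165)·F6 = 0.165×4230 − 577.24 = 120.71
F6 = 120.71 / 0.248 = 486.73 g/s

486.7 g/s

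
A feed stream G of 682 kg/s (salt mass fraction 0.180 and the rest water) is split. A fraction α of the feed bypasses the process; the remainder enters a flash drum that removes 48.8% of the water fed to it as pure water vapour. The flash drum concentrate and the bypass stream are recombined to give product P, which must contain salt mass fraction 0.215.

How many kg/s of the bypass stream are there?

All 682×0.180 = 122.76 kg/s of salt reaches P, so P = 122.76/0.215 = 570.98 kg/s and vapour = 111.02 kg/s.
The evaporator receives (1−α)·682 of feed at 0.820 water and removes 0.488 of that water:
0.488×0.820×(1−α)×682 = 111.02
(1−α) = 111.02/272.91 = 0.4068;  α = 0.5932.
Bypass flow = 0.5932×682 = 404.55 kg/s.

404.6 kg/s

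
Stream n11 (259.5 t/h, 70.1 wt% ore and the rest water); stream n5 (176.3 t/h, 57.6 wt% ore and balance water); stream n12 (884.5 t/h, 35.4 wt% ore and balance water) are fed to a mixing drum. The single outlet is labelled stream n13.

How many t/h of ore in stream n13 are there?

ore out = ore in = 259.5×0.701 + 176.3×0.576 + 884.5×0.354 = 596.57 t/h.

596.6 t/h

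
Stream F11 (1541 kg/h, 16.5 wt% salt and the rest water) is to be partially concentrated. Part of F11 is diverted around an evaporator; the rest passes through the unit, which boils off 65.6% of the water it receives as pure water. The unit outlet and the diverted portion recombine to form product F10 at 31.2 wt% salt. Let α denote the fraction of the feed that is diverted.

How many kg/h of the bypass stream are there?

All 1541×0.165 = 254.27 kg/h of salt reaches F10, so F10 = 254.27/0.312 = 814.95 kg/h and vapour = 726.05 kg/h.
The evaporator receives (1−α)·1541 of feed at 0.835 water and removes 0.656 of that water:
0.656×0.835×(1−α)×1541 = 726.05
(1−α) = 726.05/844.1 = 0.8601;  α = 0.1399.
Bypass flow = 0.1399×1541 = 215.51 kg/h.

215.5 kg/h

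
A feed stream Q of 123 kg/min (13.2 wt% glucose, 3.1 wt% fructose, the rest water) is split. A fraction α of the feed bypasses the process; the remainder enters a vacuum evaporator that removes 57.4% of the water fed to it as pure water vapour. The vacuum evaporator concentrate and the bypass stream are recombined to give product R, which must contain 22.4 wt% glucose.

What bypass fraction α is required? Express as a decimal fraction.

0.145

All 123×0.132 = 16.236 kg/min of glucose reaches R, so R = 16.236/0.224 = 72.482 kg/min and vapour = 50.518 kg/min.
The evaporator receives (1−α)·123 of feed at 0.837 water and removes 0.574 of that water:
0.574×0.837×(1−α)×123 = 50.518
(1−α) = 50.518/59.094 = 0.8549;  α = 0.1451.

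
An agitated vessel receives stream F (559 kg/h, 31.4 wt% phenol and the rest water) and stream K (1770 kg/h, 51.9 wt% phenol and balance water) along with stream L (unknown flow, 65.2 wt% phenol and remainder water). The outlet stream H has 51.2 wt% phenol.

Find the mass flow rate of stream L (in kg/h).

702.1 kg/h

Let L be the unknown flow. Total out = 2329 + L.
phenol balance: 1094.2 + 0.652·L = 0.512·(2329 + L)
(0.652 − 0.512)·L = 0.512×2329 − 1094.2 = 98.292
L = 98.292 / 0.140 = 702.09 kg/h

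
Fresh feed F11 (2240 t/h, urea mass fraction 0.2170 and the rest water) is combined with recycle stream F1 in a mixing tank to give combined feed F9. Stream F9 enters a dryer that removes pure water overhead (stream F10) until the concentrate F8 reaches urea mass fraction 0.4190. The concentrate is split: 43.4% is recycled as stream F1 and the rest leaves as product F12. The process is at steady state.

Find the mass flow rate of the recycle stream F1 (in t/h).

Overall urea balance (none leaves overhead): urea in fresh feed = urea in product, i.e. 2240×0.217 = (1−0.434)·F8·0.419.
F8 = 486.08/(0.419×0.566) = 2049.6 t/h.
Recycle F1 = 0.434×2049.6 = 889.54 t/h.

889.5 t/h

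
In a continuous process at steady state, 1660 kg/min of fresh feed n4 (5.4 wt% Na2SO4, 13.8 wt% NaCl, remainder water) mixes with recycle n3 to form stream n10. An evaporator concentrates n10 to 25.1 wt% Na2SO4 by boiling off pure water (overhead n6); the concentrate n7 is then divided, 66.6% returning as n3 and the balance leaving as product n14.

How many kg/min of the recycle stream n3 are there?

712.1 kg/min

Overall Na2SO4 balance (none leaves overhead): Na2SO4 in fresh feed = Na2SO4 in product, i.e. 1660×0.054 = (1−0.666)·n7·0.251.
n7 = 89.64/(0.251×0.334) = 1069.3 kg/min.
Recycle n3 = 0.666×1069.3 = 712.12 kg/min.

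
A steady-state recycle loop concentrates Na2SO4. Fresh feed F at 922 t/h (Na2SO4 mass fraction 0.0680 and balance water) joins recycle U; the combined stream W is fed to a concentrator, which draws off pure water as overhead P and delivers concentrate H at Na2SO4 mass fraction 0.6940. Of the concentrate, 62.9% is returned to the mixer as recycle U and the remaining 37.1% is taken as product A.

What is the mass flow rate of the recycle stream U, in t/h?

Overall Na2SO4 balance (none leaves overhead): Na2SO4 in fresh feed = Na2SO4 in product, i.e. 922×0.068 = (1−0.629)·H·0.694.
H = 62.696/(0.694×0.371) = 243.5 t/h.
Recycle U = 0.629×243.5 = 153.16 t/h.

153.2 t/h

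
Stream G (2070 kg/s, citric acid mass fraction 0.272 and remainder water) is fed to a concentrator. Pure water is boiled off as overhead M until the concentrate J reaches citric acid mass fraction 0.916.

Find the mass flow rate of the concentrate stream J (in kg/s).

citric acid is conserved: 2070×0.272 = 563.04 kg/s all reports to the concentrate.
Concentrate = 563.04/(target fraction) = 614.67 kg/s.

614.7 kg/s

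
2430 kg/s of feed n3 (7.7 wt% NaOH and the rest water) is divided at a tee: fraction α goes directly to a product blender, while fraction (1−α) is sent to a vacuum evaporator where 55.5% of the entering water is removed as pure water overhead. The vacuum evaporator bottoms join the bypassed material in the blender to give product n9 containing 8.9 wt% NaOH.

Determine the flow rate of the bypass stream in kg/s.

1790 kg/s

All 2430×0.077 = 187.11 kg/s of NaOH reaches n9, so n9 = 187.11/0.089 = 2102.4 kg/s and vapour = 327.64 kg/s.
The evaporator receives (1−α)·2430 of feed at 0.923 water and removes 0.555 of that water:
0.555×0.923×(1−α)×2430 = 327.64
(1−α) = 327.64/1244.8 = 0.2632;  α = 0.7368.
Bypass flow = 0.7368×2430 = 1790.4 kg/s.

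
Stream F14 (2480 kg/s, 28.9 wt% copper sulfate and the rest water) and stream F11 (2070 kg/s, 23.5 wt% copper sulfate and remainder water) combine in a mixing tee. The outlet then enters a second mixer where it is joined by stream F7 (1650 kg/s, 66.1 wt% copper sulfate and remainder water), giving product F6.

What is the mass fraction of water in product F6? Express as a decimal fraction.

Overall, product flow = 6200 kg/s.
water in = 2480×0.711 + 2070×0.765 + 1650×0.339 = 3906.2 kg/s.
water fraction in F6 = 0.630.

0.630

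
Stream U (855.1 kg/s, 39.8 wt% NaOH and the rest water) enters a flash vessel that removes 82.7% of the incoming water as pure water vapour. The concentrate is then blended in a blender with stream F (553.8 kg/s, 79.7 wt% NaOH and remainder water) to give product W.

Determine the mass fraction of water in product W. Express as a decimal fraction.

0.2049

Vapour removed = 0.827×0.602×855.1 = 425.71 kg/s; concentrate = 429.39 kg/s.
water reaching the mixer = 89.055 (from concentrate) + 553.8×0.203 = 201.48 kg/s.
Product flow = 429.39 + 553.8 = 983.19 kg/s; water fraction = 0.2049.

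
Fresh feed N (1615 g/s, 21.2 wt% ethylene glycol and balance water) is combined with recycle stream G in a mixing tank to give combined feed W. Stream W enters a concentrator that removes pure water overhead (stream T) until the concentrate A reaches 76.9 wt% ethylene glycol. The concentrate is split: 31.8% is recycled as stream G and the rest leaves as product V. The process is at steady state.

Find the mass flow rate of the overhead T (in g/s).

1170 g/s

Overall ethylene glycol balance (none leaves overhead): ethylene glycol in fresh feed = ethylene glycol in product, i.e. 1615×0.212 = (1−0.318)·A·0.769.
A = 342.38/(0.769×0.682) = 652.83 g/s.
Recycle G = 0.318×652.83 = 207.6 g/s.
Combined feed W = 1615 + 207.6 = 1822.6 g/s.
Overhead T = W − A = 1822.6 − 652.83 = 1169.8 g/s.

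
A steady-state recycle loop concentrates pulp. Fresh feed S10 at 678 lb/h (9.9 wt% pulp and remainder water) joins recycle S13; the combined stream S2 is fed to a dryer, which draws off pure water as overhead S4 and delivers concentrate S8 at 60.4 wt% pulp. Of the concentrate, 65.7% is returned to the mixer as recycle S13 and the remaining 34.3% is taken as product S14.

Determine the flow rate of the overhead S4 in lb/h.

Overall pulp balance (none leaves overhead): pulp in fresh feed = pulp in product, i.e. 678×0.099 = (1−0.657)·S8·0.604.
S8 = 67.122/(0.604×0.343) = 323.99 lb/h.
Recycle S13 = 0.657×323.99 = 212.86 lb/h.
Combined feed S2 = 678 + 212.86 = 890.86 lb/h.
Overhead S4 = S2 − S8 = 890.86 − 323.99 = 566.87 lb/h.

566.9 lb/h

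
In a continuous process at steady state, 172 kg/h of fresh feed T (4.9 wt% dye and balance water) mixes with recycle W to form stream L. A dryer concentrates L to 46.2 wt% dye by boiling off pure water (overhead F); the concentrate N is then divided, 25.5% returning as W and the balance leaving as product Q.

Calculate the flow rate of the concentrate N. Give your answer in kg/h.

Overall dye balance (none leaves overhead): dye in fresh feed = dye in product, i.e. 172×0.049 = (1−0.255)·N·0.462.
N = 8.428/(0.462×0.745) = 24.486 kg/h.

24.49 kg/h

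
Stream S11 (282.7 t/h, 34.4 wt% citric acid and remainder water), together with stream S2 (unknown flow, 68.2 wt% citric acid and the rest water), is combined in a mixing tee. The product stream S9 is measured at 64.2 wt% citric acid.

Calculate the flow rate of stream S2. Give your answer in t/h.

2106 t/h

Let S2 be the unknown flow. Total out = 282.7 + S2.
citric acid balance: 97.249 + 0.682·S2 = 0.642·(282.7 + S2)
(0.682 − 0.642)·S2 = 0.642×282.7 − 97.249 = 84.245
S2 = 84.245 / 0.040 = 2106.1 t/h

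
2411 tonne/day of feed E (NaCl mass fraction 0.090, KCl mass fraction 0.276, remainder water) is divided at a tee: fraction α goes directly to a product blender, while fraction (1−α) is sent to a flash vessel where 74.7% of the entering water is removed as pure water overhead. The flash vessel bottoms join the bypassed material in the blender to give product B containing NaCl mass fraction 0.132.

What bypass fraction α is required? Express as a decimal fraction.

0.328

All 2411×0.090 = 216.99 tonne/day of NaCl reaches B, so B = 216.99/0.132 = 1643.9 tonne/day and vapour = 767.14 tonne/day.
The evaporator receives (1−α)·2411 of feed at 0.634 water and removes 0.747 of that water:
0.747×0.634×(1−α)×2411 = 767.14
(1−α) = 767.14/1141.8 = 0.6718;  α = 0.3282.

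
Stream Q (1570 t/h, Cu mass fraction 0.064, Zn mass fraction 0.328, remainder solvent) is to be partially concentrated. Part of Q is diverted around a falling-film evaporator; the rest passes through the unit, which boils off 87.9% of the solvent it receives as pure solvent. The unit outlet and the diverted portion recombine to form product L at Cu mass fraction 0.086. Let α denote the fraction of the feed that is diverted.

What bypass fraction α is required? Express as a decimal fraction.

All 1570×0.064 = 100.48 t/h of Cu reaches L, so L = 100.48/0.086 = 1168.4 t/h and vapour = 401.63 t/h.
The evaporator receives (1−α)·1570 of feed at 0.608 solvent and removes 0.879 of that solvent:
0.879×0.608×(1−α)×1570 = 401.63
(1−α) = 401.63/839.06 = 0.4787;  α = 0.5213.

0.521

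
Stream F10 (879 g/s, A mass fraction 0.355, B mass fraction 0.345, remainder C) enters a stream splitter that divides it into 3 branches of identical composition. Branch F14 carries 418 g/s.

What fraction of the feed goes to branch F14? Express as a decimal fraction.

Fraction to F14 = 418/879 = 0.4755.

0.476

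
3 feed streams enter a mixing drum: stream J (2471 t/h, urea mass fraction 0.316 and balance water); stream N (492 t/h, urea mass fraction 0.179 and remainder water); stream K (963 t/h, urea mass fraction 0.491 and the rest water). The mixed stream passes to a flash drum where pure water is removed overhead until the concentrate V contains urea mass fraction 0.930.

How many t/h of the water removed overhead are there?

2483 t/h

urea entering = 2471×0.316 + 492×0.179 + 963×0.491 = 1341.7 t/h.
All urea reports to V, so V = 1341.7/0.930 = 1442.7 t/h.
Total feed = 3926 t/h; overhead = 3926 − 1442.7 = 2483.3 t/h.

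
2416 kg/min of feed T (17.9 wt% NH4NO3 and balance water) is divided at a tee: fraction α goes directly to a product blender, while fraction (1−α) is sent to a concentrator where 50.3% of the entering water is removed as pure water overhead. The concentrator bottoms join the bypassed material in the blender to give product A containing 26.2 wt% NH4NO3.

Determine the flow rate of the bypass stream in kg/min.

562.6 kg/min

All 2416×0.179 = 432.46 kg/min of NH4NO3 reaches A, so A = 432.46/0.262 = 1650.6 kg/min and vapour = 765.37 kg/min.
The evaporator receives (1−α)·2416 of feed at 0.821 water and removes 0.503 of that water:
0.503×0.821×(1−α)×2416 = 765.37
(1−α) = 765.37/997.72 = 0.7671;  α = 0.2329.
Bypass flow = 0.2329×2416 = 562.63 kg/min.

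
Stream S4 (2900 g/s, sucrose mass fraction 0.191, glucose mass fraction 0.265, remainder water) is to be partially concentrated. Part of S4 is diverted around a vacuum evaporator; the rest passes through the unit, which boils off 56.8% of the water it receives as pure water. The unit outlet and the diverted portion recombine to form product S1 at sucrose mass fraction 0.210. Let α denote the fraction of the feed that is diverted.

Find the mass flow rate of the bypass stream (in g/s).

2051 g/s

All 2900×0.191 = 553.9 g/s of sucrose reaches S1, so S1 = 553.9/0.210 = 2637.6 g/s and vapour = 262.38 g/s.
The evaporator receives (1−α)·2900 of feed at 0.544 water and removes 0.568 of that water:
0.568×0.544×(1−α)×2900 = 262.38
(1−α) = 262.38/896.08 = 0.2928;  α = 0.7072.
Bypass flow = 0.7072×2900 = 2050.8 g/s.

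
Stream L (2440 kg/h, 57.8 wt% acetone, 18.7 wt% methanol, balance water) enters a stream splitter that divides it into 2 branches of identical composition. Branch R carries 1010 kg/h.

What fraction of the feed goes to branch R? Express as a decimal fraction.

Fraction to R = 1010/2440 = 0.4139.

0.414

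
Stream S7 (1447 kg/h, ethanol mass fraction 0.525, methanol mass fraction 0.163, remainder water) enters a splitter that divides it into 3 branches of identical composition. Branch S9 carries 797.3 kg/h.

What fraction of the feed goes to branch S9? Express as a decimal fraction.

Fraction to S9 = 797.3/1447 = 0.5510.

0.551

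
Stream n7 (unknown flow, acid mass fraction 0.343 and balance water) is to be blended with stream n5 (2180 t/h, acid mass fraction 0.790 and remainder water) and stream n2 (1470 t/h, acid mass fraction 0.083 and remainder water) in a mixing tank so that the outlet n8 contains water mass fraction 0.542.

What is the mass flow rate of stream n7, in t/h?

1500 t/h

Let n7 be the unknown flow. Total out = 3650 + n7.
water balance: 1805.8 + 0.657·n7 = 0.542·(3650 + n7)
(0.657 − 0.542)·n7 = 0.542×3650 − 1805.8 = 172.51
n7 = 172.51 / 0.115 = 1500.1 t/h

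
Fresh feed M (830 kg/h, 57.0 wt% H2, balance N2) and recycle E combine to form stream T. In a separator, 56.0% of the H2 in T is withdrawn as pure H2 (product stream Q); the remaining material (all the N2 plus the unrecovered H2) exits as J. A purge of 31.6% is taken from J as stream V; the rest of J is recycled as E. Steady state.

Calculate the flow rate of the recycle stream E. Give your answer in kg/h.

N2 enters only via M and leaves only via the purge: 830×0.430 = 0.316×(N2 in J), and the separator passes all N2, so N2 in T = N2 in J = 1129.4 kg/h.
H2 in T: m_A = 830×0.570 + (1−0.316)·(1−0.560)·m_A, so m_A = 473.1/0.6990 = 676.79 kg/h.
J = (1−0.560)×676.79 + 1129.4 = 1427.2 kg/h.
Recycle E = (1−0.316)×1427.2 = 976.22 kg/h.

976.2 kg/h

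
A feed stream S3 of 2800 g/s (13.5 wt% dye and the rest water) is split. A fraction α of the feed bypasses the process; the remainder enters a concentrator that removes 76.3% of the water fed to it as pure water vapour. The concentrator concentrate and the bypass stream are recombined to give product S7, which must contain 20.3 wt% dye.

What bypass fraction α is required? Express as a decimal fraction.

All 2800×0.135 = 378 g/s of dye reaches S7, so S7 = 378/0.203 = 1862.1 g/s and vapour = 937.93 g/s.
The evaporator receives (1−α)·2800 of feed at 0.865 water and removes 0.763 of that water:
0.763×0.865×(1−α)×2800 = 937.93
(1−α) = 937.93/1848 = 0.5075;  α = 0.4925.

0.492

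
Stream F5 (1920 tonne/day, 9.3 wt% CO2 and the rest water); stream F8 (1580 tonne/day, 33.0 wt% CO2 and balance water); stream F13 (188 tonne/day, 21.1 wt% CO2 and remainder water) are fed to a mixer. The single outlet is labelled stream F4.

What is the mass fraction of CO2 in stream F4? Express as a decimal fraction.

0.201

Total flow out = 1920 + 1580 + 188 = 3688 tonne/day.
CO2 in = 1920×0.093 + 1580×0.330 + 188×0.211 = 739.63 tonne/day.
CO2 mass fraction in F4 = 739.63/3688 = 0.201.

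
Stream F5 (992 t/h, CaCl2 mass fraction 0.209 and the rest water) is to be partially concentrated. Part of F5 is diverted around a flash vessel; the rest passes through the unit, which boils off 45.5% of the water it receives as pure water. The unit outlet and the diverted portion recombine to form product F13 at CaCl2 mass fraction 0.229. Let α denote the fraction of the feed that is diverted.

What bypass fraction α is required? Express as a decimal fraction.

All 992×0.209 = 207.33 t/h of CaCl2 reaches F13, so F13 = 207.33/0.229 = 905.36 t/h and vapour = 86.638 t/h.
The evaporator receives (1−α)·992 of feed at 0.791 water and removes 0.455 of that water:
0.455×0.791×(1−α)×992 = 86.638
(1−α) = 86.638/357.03 = 0.2427;  α = 0.7573.

0.757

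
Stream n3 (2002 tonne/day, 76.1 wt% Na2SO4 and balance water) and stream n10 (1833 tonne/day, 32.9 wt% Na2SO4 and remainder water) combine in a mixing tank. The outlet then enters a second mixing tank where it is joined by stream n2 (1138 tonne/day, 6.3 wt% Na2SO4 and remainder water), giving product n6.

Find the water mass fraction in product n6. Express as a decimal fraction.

Overall, product flow = 4973 tonne/day.
water in = 2002×0.239 + 1833×0.671 + 1138×0.937 = 2774.7 tonne/day.
water fraction in n6 = 0.5580.

0.5580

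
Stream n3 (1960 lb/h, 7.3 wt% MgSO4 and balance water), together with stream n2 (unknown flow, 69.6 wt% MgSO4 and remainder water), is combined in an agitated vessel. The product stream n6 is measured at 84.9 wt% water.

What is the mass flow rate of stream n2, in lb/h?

280.5 lb/h

Let n2 be the unknown flow. Total out = 1960 + n2.
water balance: 1816.9 + 0.304·n2 = 0.849·(1960 + n2)
(0.304 − 0.849)·n2 = 0.849×1960 − 1816.9 = -152.88
n2 = -152.88 / -0.545 = 280.51 lb/h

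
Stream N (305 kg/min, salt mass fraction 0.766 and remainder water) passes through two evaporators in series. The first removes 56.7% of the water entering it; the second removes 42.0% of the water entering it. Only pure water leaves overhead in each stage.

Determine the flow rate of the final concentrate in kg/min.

251.6 kg/min

water in feed = 305×0.234 = 71.37 kg/min.
After stage 1: water left = (1−0.567)×71.37 = 30.903; stream total = 264.53 kg/min.
After stage 2: water left = (1−0.420)×30.903 = 17.924; final concentrate = 251.55 kg/min.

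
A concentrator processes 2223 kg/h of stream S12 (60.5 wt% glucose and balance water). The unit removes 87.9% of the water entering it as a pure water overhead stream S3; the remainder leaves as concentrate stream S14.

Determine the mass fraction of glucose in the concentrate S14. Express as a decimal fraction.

0.927

glucose is not removed: 2223×0.605 = 1344.9 kg/h of glucose enters S14.
water entering = 2223×0.395 = 878.09 kg/h; overhead removed = 0.879×878.09 = 771.84 kg/h.
Concentrate = 2223 − 771.84 = 1451.2 kg/h.
Mass fraction = 1344.9/1451.2 = 0.927.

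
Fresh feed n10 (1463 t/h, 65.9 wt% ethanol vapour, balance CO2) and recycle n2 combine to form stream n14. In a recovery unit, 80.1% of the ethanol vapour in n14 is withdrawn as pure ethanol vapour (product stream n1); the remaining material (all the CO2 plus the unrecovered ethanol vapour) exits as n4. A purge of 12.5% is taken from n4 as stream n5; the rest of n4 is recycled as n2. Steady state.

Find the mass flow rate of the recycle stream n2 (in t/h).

CO2 enters only via n10 and leaves only via the purge: 1463×0.341 = 0.125×(CO2 in n4), and the recovery unit passes all CO2, so CO2 in n14 = CO2 in n4 = 3991.1 t/h.
ethanol vapour in n14: m_A = 1463×0.659 + (1−0.125)·(1−0.801)·m_A, so m_A = 964.12/0.8259 = 1167.4 t/h.
n4 = (1−0.801)×1167.4 + 3991.1 = 4223.4 t/h.
Recycle n2 = (1−0.125)×4223.4 = 3695.5 t/h.

3695 t/h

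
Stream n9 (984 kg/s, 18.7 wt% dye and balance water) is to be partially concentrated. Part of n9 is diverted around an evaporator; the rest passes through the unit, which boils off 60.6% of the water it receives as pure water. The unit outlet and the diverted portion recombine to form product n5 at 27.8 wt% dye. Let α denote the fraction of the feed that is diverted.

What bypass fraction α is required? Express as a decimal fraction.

0.336

All 984×0.187 = 184.01 kg/s of dye reaches n5, so n5 = 184.01/0.278 = 661.9 kg/s and vapour = 322.1 kg/s.
The evaporator receives (1−α)·984 of feed at 0.813 water and removes 0.606 of that water:
0.606×0.813×(1−α)×984 = 322.1
(1−α) = 322.1/484.8 = 0.6644;  α = 0.3356.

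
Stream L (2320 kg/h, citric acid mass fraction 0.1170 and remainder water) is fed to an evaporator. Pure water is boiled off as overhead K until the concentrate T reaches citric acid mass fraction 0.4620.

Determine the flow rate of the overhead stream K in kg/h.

1732 kg/h

citric acid is conserved: 2320×0.117 = 271.44 kg/h all reports to the concentrate.
Concentrate = 271.44/(target fraction) = 587.53 kg/h.
Overhead = 2320 − 587.53 = 1732.5 kg/h.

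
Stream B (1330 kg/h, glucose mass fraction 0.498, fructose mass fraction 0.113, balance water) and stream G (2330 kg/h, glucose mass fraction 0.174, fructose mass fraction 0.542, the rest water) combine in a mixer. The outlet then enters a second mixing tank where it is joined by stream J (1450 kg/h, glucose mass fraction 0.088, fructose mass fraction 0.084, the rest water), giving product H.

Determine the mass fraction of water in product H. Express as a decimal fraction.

Overall, product flow = 5110 kg/h.
water in = 1330×0.389 + 2330×0.284 + 1450×0.828 = 2379.7 kg/h.
water fraction in H = 0.466.

0.466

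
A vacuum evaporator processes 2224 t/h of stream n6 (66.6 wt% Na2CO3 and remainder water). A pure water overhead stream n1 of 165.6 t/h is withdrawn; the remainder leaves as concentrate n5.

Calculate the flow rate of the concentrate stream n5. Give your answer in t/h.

Concentrate = 2224 − 165.6 = 2058.4 t/h.

2058 t/h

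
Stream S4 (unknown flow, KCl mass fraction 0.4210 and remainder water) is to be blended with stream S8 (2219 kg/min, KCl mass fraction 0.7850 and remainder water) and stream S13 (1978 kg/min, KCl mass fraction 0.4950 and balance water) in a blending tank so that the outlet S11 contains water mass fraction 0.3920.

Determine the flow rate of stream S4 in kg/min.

905.1 kg/min

Let S4 be the unknown flow. Total out = 4197 + S4.
water balance: 1476 + 0.579·S4 = 0.392·(4197 + S4)
(0.579 − 0.392)·S4 = 0.392×4197 − 1476 = 169.25
S4 = 169.25 / 0.187 = 905.07 kg/min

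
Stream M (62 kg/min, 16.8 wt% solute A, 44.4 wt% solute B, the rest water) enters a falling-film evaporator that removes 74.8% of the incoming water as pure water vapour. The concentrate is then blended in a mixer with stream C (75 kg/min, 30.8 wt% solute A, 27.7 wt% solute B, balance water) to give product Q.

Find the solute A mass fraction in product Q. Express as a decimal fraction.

0.282

Vapour removed = 0.748×0.388×62 = 17.994 kg/min; concentrate = 44.006 kg/min.
solute A reaching the mixer = 10.416 (from concentrate) + 75×0.308 = 33.516 kg/min.
Product flow = 44.006 + 75 = 119.01 kg/min; solute A fraction = 0.282.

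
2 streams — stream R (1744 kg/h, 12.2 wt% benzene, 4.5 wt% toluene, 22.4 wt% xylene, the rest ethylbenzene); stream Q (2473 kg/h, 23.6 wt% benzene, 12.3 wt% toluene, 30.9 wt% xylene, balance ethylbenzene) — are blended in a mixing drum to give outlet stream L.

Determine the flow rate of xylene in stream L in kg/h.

1155 kg/h

xylene out = xylene in = 1744×0.224 + 2473×0.309 = 1154.8 kg/h.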